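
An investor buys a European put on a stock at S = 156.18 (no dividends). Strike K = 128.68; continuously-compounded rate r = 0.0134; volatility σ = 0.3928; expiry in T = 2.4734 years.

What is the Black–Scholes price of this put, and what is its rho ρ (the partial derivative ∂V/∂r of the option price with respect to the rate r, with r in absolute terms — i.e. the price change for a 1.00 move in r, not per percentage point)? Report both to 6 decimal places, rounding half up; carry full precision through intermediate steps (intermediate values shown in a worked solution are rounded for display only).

σ√T = 0.3928·√2.4734 = 0.617758
d₁ = (ln(S/K) + (r+σ²/2)T) / (σ√T) = (ln(156.18/128.68) + (0.0134+0.3928²/2)·2.4734) / 0.617758 = (0.193680 + 0.223956) / 0.617758 = 0.676052
d₂ = d₁ − σ√T = 0.676052 − 0.617758 = 0.058294
e^{−rT} = e^{−0.0134·2.4734} = 0.967400
N(−d₁) = 0.249504,  N(−d₂) = 0.476757
Put price V = K·e^{−rT}·N(−d₂) − S·N(−d₁) = 59.349140 − 38.967509 = 20.381632
ρ = −K·T·e^{−rT}·N(−d₂) = -146.794164

price = 20.381632
ρ = -146.794164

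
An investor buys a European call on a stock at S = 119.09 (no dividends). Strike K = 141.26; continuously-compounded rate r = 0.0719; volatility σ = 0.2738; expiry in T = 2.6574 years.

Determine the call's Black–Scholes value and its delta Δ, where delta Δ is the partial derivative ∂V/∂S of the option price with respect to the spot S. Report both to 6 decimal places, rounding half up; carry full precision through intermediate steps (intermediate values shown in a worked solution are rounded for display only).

price = 22.039394
Δ = 0.605939

σ√T = 0.2738·√2.6574 = 0.446336
d₁ = (ln(S/K) + (r+σ²/2)T) / (σ√T) = (ln(119.09/141.26) + (0.0719+0.2738²/2)·2.6574) / 0.446336 = (-0.170723 + 0.290675) / 0.446336 = 0.268749
d₂ = d₁ − σ√T = 0.268749 − 0.446336 = -0.177587
e^{−rT} = e^{−0.0719·2.6574} = 0.826077
N(d₁) = 0.605939,  N(d₂) = 0.429524
Call price V = S·N(d₁) − K·e^{−rT}·N(d₂) = 72.161222 − 50.121828 = 22.039394
Δ = N(d₁) = 0.605939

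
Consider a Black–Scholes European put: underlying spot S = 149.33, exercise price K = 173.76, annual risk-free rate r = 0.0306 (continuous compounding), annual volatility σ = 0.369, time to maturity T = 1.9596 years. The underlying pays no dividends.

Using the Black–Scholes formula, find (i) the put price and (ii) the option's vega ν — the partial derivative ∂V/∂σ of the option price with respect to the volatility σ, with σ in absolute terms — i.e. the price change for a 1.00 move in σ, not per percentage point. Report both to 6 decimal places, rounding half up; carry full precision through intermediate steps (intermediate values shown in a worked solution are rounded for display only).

σ√T = 0.369·√1.9596 = 0.516547
d₁ = (ln(S/K) + (r+σ²/2)T) / (σ√T) = (ln(149.33/173.76) + (0.0306+0.369²/2)·1.9596) / 0.516547 = (-0.151516 + 0.193374) / 0.516547 = 0.081034
d₂ = d₁ − σ√T = 0.081034 − 0.516547 = -0.435513
e^{−rT} = e^{−0.0306·1.9596} = 0.941799
N(−d₁) = 0.467707,  N(−d₂) = 0.668405
Put price V = K·e^{−rT}·N(−d₂) − S·N(−d₁) = 109.382438 − 69.842754 = 39.539684
φ(d₁) = (1/√(2π))·e^{−d₁²/2} = 0.397635
ν = S·φ(d₁)·√T = 83.121801

price = 39.539684
ν = 83.121801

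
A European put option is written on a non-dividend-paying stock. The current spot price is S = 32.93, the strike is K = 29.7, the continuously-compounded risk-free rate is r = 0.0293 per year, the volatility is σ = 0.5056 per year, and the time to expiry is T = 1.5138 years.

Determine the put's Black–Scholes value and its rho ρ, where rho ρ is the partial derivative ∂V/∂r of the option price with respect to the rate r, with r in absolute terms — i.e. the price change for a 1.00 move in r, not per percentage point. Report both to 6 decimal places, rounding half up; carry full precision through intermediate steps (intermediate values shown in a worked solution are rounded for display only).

price = 5.434060
ρ = -22.769407

σ√T = 0.5056·√1.5138 = 0.622073
d₁ = (ln(S/K) + (r+σ²/2)T) / (σ√T) = (ln(32.93/29.7) + (0.0293+0.5056²/2)·1.5138) / 0.622073 = (0.103237 + 0.237842) / 0.622073 = 0.548294
d₂ = d₁ − σ√T = 0.548294 − 0.622073 = -0.073779
e^{−rT} = e^{−0.0293·1.5138} = 0.956615
N(−d₁) = 0.291745,  N(−d₂) = 0.529407
Put price V = K·e^{−rT}·N(−d₂) − S·N(−d₁) = 15.041225 − 9.607165 = 5.434060
ρ = −K·T·e^{−rT}·N(−d₂) = -22.769407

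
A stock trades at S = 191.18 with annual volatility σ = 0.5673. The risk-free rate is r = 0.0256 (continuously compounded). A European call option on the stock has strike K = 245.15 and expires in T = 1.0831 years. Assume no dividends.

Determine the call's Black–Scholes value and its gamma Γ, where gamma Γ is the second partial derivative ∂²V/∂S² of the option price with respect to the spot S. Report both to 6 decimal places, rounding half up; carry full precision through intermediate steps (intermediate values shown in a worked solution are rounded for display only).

price = 29.573195
Γ = 0.003523

σ√T = 0.5673·√1.0831 = 0.590401
d₁ = (ln(S/K) + (r+σ²/2)T) / (σ√T) = (ln(191.18/245.15) + (0.0256+0.5673²/2)·1.0831) / 0.590401 = (-0.248655 + 0.202014) / 0.590401 = -0.078999
d₂ = d₁ − σ√T = -0.078999 − 0.590401 = -0.669400
e^{−rT} = e^{−0.0256·1.0831} = 0.972654
N(d₁) = 0.468517,  N(d₂) = 0.251620
Call price V = S·N(d₁) − K·e^{−rT}·N(d₂) = 89.571053 − 59.997858 = 29.573195
φ(d₁) = (1/√(2π))·e^{−d₁²/2} = 0.397699
Γ = φ(d₁) / (S·σ·√T) = 0.003523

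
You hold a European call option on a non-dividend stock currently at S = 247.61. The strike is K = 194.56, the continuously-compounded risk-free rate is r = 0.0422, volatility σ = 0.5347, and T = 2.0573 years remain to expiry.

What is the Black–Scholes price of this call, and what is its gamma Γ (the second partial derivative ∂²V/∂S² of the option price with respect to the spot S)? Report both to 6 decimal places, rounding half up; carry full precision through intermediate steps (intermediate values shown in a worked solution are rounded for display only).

price = 103.612707
Γ = 0.001512

σ√T = 0.5347·√2.0573 = 0.766936
d₁ = (ln(S/K) + (r+σ²/2)T) / (σ√T) = (ln(247.61/194.56) + (0.0422+0.5347²/2)·2.0573) / 0.766936 = (0.241114 + 0.380913) / 0.766936 = 0.811056
d₂ = d₁ − σ√T = 0.811056 − 0.766936 = 0.044120
e^{−rT} = e^{−0.0422·2.0573} = 0.916844
N(d₁) = 0.791333,  N(d₂) = 0.517596
Call price V = S·N(d₁) − K·e^{−rT}·N(d₂) = 195.942003 − 92.329296 = 103.612707
φ(d₁) = (1/√(2π))·e^{−d₁²/2} = 0.287123
Γ = φ(d₁) / (S·σ·√T) = 0.001512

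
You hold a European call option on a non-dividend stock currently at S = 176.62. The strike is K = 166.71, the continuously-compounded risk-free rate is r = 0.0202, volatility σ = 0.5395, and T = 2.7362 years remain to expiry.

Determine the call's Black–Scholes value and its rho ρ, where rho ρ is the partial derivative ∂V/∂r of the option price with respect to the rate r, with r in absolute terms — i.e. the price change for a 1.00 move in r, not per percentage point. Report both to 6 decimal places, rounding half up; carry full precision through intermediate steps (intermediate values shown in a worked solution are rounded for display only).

price = 67.471159
ρ = 161.707506

σ√T = 0.5395·√2.7362 = 0.892412
d₁ = (ln(S/K) + (r+σ²/2)T) / (σ√T) = (ln(176.62/166.71) + (0.0202+0.5395²/2)·2.7362) / 0.892412 = (0.057745 + 0.453471) / 0.892412 = 0.572847
d₂ = d₁ − σ√T = 0.572847 − 0.892412 = -0.319565
e^{−rT} = e^{−0.0202·2.7362} = 0.946228
N(d₁) = 0.716626,  N(d₂) = 0.374649
Call price V = S·N(d₁) − K·e^{−rT}·N(d₂) = 126.570460 − 59.099301 = 67.471159
ρ = K·T·e^{−rT}·N(d₂) = 161.707506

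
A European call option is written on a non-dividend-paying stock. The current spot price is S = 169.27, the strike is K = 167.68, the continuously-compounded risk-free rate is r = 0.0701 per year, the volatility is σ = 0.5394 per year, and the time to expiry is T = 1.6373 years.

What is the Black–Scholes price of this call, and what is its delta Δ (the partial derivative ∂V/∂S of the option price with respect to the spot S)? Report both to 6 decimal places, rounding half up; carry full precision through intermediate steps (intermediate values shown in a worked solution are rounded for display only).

σ√T = 0.5394·√1.6373 = 0.690200
d₁ = (ln(S/K) + (r+σ²/2)T) / (σ√T) = (ln(169.27/167.68) + (0.0701+0.5394²/2)·1.6373) / 0.690200 = (0.009438 + 0.352963) / 0.690200 = 0.525066
d₂ = d₁ − σ√T = 0.525066 − 0.690200 = -0.165134
e^{−rT} = e^{−0.0701·1.6373} = 0.891567
N(d₁) = 0.700231,  N(d₂) = 0.434419
Call price V = S·N(d₁) − K·e^{−rT}·N(d₂) = 118.528151 − 64.944768 = 53.583383
Δ = N(d₁) = 0.700231

price = 53.583383
Δ = 0.700231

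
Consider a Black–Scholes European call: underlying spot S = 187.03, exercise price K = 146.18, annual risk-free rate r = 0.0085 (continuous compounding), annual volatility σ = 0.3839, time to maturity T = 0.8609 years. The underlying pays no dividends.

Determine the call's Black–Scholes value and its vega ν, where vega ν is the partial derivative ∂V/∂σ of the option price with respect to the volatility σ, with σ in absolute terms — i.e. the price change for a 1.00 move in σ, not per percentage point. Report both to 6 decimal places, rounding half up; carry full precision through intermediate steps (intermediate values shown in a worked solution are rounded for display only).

σ√T = 0.3839·√0.8609 = 0.356200
d₁ = (ln(S/K) + (r+σ²/2)T) / (σ√T) = (ln(187.03/146.18) + (0.0085+0.3839²/2)·0.8609) / 0.356200 = (0.246430 + 0.070757) / 0.356200 = 0.890474
d₂ = d₁ − σ√T = 0.890474 − 0.356200 = 0.534274
e^{−rT} = e^{−0.0085·0.8609} = 0.992709
N(d₁) = 0.813394,  N(d₂) = 0.703424
Call price V = S·N(d₁) − K·e^{−rT}·N(d₂) = 152.129145 − 102.076809 = 50.052337
φ(d₁) = (1/√(2π))·e^{−d₁²/2} = 0.268364
ν = S·φ(d₁)·√T = 46.570619

price = 50.052337
ν = 46.570619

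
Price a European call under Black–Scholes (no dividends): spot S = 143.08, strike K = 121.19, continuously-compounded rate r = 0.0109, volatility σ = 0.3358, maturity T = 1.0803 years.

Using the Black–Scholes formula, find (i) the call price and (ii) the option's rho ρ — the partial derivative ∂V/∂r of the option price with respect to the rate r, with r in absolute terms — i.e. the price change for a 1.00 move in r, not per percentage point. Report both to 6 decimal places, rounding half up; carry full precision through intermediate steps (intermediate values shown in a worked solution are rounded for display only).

σ√T = 0.3358·√1.0803 = 0.349022
d₁ = (ln(S/K) + (r+σ²/2)T) / (σ√T) = (ln(143.08/121.19) + (0.0109+0.3358²/2)·1.0803) / 0.349022 = (0.166044 + 0.072683) / 0.349022 = 0.683991
d₂ = d₁ − σ√T = 0.683991 − 0.349022 = 0.334969
e^{−rT} = e^{−0.0109·1.0803} = 0.988294
N(d₁) = 0.753009,  N(d₂) = 0.631176
Call price V = S·N(d₁) − K·e^{−rT}·N(d₂) = 107.740594 − 75.596738 = 32.143856
ρ = K·T·e^{−rT}·N(d₂) = 81.667156

price = 32.143856
ρ = 81.667156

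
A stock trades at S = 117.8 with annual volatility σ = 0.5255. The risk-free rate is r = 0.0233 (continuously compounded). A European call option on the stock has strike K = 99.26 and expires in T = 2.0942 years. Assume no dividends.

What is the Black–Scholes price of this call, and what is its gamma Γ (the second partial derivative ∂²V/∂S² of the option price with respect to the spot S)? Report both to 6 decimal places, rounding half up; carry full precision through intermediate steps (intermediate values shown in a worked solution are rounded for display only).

σ√T = 0.5255·√2.0942 = 0.760469
d₁ = (ln(S/K) + (r+σ²/2)T) / (σ√T) = (ln(117.8/99.26) + (0.0233+0.5255²/2)·2.0942) / 0.760469 = (0.171246 + 0.337952) / 0.760469 = 0.669583
d₂ = d₁ − σ√T = 0.669583 − 0.760469 = -0.090887
e^{−rT} = e^{−0.0233·2.0942} = 0.952376
N(d₁) = 0.748438,  N(d₂) = 0.463791
Call price V = S·N(d₁) − K·e^{−rT}·N(d₂) = 88.166014 − 43.843537 = 44.322477
φ(d₁) = (1/√(2π))·e^{−d₁²/2} = 0.318826
Γ = φ(d₁) / (S·σ·√T) = 0.003559

price = 44.322477
Γ = 0.003559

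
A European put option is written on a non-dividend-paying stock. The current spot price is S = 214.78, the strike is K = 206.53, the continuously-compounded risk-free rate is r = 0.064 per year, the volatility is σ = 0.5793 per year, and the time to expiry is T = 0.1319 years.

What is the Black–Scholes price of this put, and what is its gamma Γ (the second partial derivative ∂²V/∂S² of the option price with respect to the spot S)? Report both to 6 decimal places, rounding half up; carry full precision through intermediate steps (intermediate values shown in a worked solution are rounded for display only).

price = 13.029058
Γ = 0.008357

σ√T = 0.5793·√0.1319 = 0.210390
d₁ = (ln(S/K) + (r+σ²/2)T) / (σ√T) = (ln(214.78/206.53) + (0.064+0.5793²/2)·0.1319) / 0.210390 = (0.039169 + 0.030574) / 0.210390 = 0.331490
d₂ = d₁ − σ√T = 0.331490 − 0.210390 = 0.121099
e^{−rT} = e^{−0.064·0.1319} = 0.991594
N(−d₁) = 0.370137,  N(−d₂) = 0.451806
Put price V = K·e^{−rT}·N(−d₂) − S·N(−d₁) = 92.527159 − 79.498100 = 13.029058
φ(d₁) = (1/√(2π))·e^{−d₁²/2} = 0.377615
Γ = φ(d₁) / (S·σ·√T) = 0.008357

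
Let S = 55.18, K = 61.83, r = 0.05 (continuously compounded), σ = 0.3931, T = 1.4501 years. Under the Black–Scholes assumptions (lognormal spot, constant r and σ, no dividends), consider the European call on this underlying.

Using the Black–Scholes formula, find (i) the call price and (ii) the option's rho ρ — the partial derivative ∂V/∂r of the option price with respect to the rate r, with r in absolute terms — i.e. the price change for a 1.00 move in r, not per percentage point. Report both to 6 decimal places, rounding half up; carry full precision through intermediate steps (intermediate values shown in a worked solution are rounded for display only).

σ√T = 0.3931·√1.4501 = 0.473371
d₁ = (ln(S/K) + (r+σ²/2)T) / (σ√T) = (ln(55.18/61.83) + (0.05+0.3931²/2)·1.4501) / 0.473371 = (-0.113788 + 0.184545) / 0.473371 = 0.149475
d₂ = d₁ − σ√T = 0.149475 − 0.473371 = -0.323897
e^{−rT} = e^{−0.05·1.4501} = 0.930061
N(d₁) = 0.559411,  N(d₂) = 0.373008
Call price V = S·N(d₁) − K·e^{−rT}·N(d₂) = 30.868273 − 21.450088 = 9.418185
ρ = K·T·e^{−rT}·N(d₂) = 31.104773

price = 9.418185
ρ = 31.104773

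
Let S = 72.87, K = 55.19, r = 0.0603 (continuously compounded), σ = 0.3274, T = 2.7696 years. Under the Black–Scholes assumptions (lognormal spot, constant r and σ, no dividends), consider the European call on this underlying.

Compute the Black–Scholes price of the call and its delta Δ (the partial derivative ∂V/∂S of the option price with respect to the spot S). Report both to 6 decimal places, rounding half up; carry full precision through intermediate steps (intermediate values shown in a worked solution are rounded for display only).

price = 29.798523
Δ = 0.861917

σ√T = 0.3274·√2.7696 = 0.544863
d₁ = (ln(S/K) + (r+σ²/2)T) / (σ√T) = (ln(72.87/55.19) + (0.0603+0.3274²/2)·2.7696) / 0.544863 = (0.277895 + 0.315445) / 0.544863 = 1.088971
d₂ = d₁ − σ√T = 1.088971 − 0.544863 = 0.544108
e^{−rT} = e^{−0.0603·2.7696} = 0.846194
N(d₁) = 0.861917,  N(d₂) = 0.706817
Call price V = S·N(d₁) − K·e^{−rT}·N(d₂) = 62.807869 − 33.009345 = 29.798523
Δ = N(d₁) = 0.861917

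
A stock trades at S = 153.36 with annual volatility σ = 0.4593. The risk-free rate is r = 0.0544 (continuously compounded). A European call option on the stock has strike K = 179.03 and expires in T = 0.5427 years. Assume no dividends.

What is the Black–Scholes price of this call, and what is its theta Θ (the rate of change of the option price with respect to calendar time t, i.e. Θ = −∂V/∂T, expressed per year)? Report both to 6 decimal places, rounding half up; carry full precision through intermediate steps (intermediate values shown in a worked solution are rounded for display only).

σ√T = 0.4593·√0.5427 = 0.338358
d₁ = (ln(S/K) + (r+σ²/2)T) / (σ√T) = (ln(153.36/179.03) + (0.0544+0.4593²/2)·0.5427) / 0.338358 = (-0.154765 + 0.086766) / 0.338358 = -0.200969
d₂ = d₁ − σ√T = -0.200969 − 0.338358 = -0.539327
e^{−rT} = e^{−0.0544·0.5427} = 0.970909
N(d₁) = 0.420362,  N(d₂) = 0.294831
Call price V = S·N(d₁) − K·e^{−rT}·N(d₂) = 64.466641 − 51.248002 = 13.218638
φ(d₁) = (1/√(2π))·e^{−d₁²/2} = 0.390967
Θ = −S·φ(d₁)·σ/(2√T) − r·K·e^{−rT}·N(d₂) = −18.691255 − 2.787891 = -21.479147

price = 13.218638
Θ = -21.479147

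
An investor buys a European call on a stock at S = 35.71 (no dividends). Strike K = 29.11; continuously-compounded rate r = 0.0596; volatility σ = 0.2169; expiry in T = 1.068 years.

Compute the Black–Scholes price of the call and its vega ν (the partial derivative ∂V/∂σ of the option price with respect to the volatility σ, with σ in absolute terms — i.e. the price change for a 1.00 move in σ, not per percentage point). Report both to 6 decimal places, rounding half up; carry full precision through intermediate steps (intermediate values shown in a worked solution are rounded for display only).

σ√T = 0.2169·√1.068 = 0.224153
d₁ = (ln(S/K) + (r+σ²/2)T) / (σ√T) = (ln(35.71/29.11) + (0.0596+0.2169²/2)·1.068) / 0.224153 = (0.204349 + 0.088775) / 0.224153 = 1.307695
d₂ = d₁ − σ√T = 1.307695 − 0.224153 = 1.083542
e^{−rT} = e^{−0.0596·1.068} = 0.938331
N(d₁) = 0.904512,  N(d₂) = 0.860716
Call price V = S·N(d₁) − K·e^{−rT}·N(d₂) = 32.300109 − 23.510291 = 8.789819
φ(d₁) = (1/√(2π))·e^{−d₁²/2} = 0.169658
ν = S·φ(d₁)·√T = 6.261083

price = 8.789819
ν = 6.261083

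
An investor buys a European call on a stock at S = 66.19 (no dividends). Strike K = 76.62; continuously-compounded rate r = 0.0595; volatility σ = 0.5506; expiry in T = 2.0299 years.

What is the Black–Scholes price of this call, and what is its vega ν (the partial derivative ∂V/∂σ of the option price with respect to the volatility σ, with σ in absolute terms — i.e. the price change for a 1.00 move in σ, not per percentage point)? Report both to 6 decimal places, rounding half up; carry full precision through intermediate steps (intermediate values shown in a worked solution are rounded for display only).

price = 19.610625
ν = 35.265510

σ√T = 0.5506·√2.0299 = 0.784465
d₁ = (ln(S/K) + (r+σ²/2)T) / (σ√T) = (ln(66.19/76.62) + (0.0595+0.5506²/2)·2.0299) / 0.784465 = (-0.146329 + 0.428472) / 0.784465 = 0.359663
d₂ = d₁ − σ√T = 0.359663 − 0.784465 = -0.424802
e^{−rT} = e^{−0.0595·2.0299} = 0.886230
N(d₁) = 0.640450,  N(d₂) = 0.335490
Call price V = S·N(d₁) − K·e^{−rT}·N(d₂) = 42.391410 − 22.780785 = 19.610625
φ(d₁) = (1/√(2π))·e^{−d₁²/2} = 0.373956
ν = S·φ(d₁)·√T = 35.265510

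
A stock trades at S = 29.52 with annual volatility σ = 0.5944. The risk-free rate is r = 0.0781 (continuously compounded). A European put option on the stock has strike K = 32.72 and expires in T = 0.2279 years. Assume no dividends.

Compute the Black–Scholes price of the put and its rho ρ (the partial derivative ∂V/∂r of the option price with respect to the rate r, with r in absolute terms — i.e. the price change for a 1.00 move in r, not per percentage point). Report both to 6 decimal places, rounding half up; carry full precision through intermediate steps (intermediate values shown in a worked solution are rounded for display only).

price = 4.944125
ρ = -4.913112

σ√T = 0.5944·√0.2279 = 0.283760
d₁ = (ln(S/K) + (r+σ²/2)T) / (σ√T) = (ln(29.52/32.72) + (0.0781+0.5944²/2)·0.2279) / 0.283760 = (-0.102919 + 0.058059) / 0.283760 = -0.158090
d₂ = d₁ − σ√T = -0.158090 − 0.283760 = -0.441850
e^{−rT} = e^{−0.0781·0.2279} = 0.982358
N(−d₁) = 0.562807,  N(−d₂) = 0.670701
Put price V = K·e^{−rT}·N(−d₂) − S·N(−d₁) = 21.558194 − 16.614068 = 4.944125
ρ = −K·T·e^{−rT}·N(−d₂) = -4.913112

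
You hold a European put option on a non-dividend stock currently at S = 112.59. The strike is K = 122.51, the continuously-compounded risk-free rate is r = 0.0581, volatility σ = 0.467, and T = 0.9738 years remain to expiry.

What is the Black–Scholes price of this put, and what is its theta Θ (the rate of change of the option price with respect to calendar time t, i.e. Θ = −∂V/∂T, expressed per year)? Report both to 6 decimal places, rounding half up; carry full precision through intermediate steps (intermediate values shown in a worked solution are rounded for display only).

price = 22.435610
Θ = -6.343017

σ√T = 0.467·√0.9738 = 0.460842
d₁ = (ln(S/K) + (r+σ²/2)T) / (σ√T) = (ln(112.59/122.51) + (0.0581+0.467²/2)·0.9738) / 0.460842 = (-0.084440 + 0.162765) / 0.460842 = 0.169962
d₂ = d₁ − σ√T = 0.169962 − 0.460842 = -0.290880
e^{−rT} = e^{−0.0581·0.9738} = 0.944993
N(−d₁) = 0.432520,  N(−d₂) = 0.614428
Put price V = K·e^{−rT}·N(−d₂) − S·N(−d₁) = 71.133040 − 48.697430 = 22.435610
φ(d₁) = (1/√(2π))·e^{−d₁²/2} = 0.393222
Θ = −S·φ(d₁)·σ/(2√T) + r·K·e^{−rT}·N(−d₂) = −10.475847 + 4.132830 = -6.343017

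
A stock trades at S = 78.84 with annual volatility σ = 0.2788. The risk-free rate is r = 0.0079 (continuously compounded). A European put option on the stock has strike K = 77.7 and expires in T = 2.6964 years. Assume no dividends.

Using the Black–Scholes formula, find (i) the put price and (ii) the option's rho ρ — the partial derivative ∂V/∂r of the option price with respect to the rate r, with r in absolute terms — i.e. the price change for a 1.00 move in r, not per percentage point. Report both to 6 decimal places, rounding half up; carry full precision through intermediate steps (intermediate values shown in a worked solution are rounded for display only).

σ√T = 0.2788·√2.6964 = 0.457810
d₁ = (ln(S/K) + (r+σ²/2)T) / (σ√T) = (ln(78.84/77.7) + (0.0079+0.2788²/2)·2.6964) / 0.457810 = (0.014565 + 0.126096) / 0.457810 = 0.307249
d₂ = d₁ − σ√T = 0.307249 − 0.457810 = -0.150560
e^{−rT} = e^{−0.0079·2.6964} = 0.978924
N(−d₁) = 0.379327,  N(−d₂) = 0.559839
Put price V = K·e^{−rT}·N(−d₂) − S·N(−d₁) = 42.582667 − 29.906131 = 12.676536
ρ = −K·T·e^{−rT}·N(−d₂) = -114.819902

price = 12.676536
ρ = -114.819902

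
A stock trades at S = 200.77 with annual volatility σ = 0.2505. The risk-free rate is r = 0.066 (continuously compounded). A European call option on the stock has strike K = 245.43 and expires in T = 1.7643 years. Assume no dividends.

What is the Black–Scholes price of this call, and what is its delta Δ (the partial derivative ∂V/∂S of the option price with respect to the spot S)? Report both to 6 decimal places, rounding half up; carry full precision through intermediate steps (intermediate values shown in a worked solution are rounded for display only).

price = 19.732567
Δ = 0.465210

σ√T = 0.2505·√1.7643 = 0.332732
d₁ = (ln(S/K) + (r+σ²/2)T) / (σ√T) = (ln(200.77/245.43) + (0.066+0.2505²/2)·1.7643) / 0.332732 = (-0.200852 + 0.171799) / 0.332732 = -0.087316
d₂ = d₁ − σ√T = -0.087316 − 0.332732 = -0.420048
e^{−rT} = e^{−0.066·1.7643} = 0.890080
N(d₁) = 0.465210,  N(d₂) = 0.337225
Call price V = S·N(d₁) − K·e^{−rT}·N(d₂) = 93.400226 − 73.667659 = 19.732567
Δ = N(d₁) = 0.465210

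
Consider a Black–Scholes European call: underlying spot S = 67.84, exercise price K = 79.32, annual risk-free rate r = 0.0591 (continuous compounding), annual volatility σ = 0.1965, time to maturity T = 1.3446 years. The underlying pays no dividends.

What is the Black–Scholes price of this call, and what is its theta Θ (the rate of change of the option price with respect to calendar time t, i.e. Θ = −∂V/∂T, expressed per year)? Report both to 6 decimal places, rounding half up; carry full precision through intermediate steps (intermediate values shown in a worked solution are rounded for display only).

σ√T = 0.1965·√1.3446 = 0.227855
d₁ = (ln(S/K) + (r+σ²/2)T) / (σ√T) = (ln(67.84/79.32) + (0.0591+0.1965²/2)·1.3446) / 0.227855 = (-0.156338 + 0.105425) / 0.227855 = -0.223446
d₂ = d₁ − σ√T = -0.223446 − 0.227855 = -0.451302
e^{−rT} = e^{−0.0591·1.3446} = 0.923610
N(d₁) = 0.411594,  N(d₂) = 0.325886
Call price V = S·N(d₁) − K·e^{−rT}·N(d₂) = 27.922541 − 23.874645 = 4.047896
φ(d₁) = (1/√(2π))·e^{−d₁²/2} = 0.389106
Θ = −S·φ(d₁)·σ/(2√T) − r·K·e^{−rT}·N(d₂) = −2.236609 − 1.410992 = -3.647601

price = 4.047896
Θ = -3.647601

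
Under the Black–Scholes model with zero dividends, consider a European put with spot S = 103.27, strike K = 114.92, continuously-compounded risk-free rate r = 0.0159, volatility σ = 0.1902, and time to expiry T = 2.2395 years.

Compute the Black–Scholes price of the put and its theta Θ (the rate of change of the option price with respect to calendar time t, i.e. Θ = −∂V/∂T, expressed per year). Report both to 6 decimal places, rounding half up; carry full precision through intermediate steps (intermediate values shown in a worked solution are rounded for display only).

σ√T = 0.1902·√2.2395 = 0.284634
d₁ = (ln(S/K) + (r+σ²/2)T) / (σ√T) = (ln(103.27/114.92) + (0.0159+0.1902²/2)·2.2395) / 0.284634 = (-0.106889 + 0.076116) / 0.284634 = -0.108115
d₂ = d₁ − σ√T = -0.108115 − 0.284634 = -0.392748
e^{−rT} = e^{−0.0159·2.2395} = 0.965018
N(−d₁) = 0.543048,  N(−d₂) = 0.652747
Put price V = K·e^{−rT}·N(−d₂) − S·N(−d₁) = 72.389633 − 56.080542 = 16.309091
φ(d₁) = (1/√(2π))·e^{−d₁²/2} = 0.396617
Θ = −S·φ(d₁)·σ/(2√T) + r·K·e^{−rT}·N(−d₂) = −2.602861 + 1.150995 = -1.451866

price = 16.309091
Θ = -1.451866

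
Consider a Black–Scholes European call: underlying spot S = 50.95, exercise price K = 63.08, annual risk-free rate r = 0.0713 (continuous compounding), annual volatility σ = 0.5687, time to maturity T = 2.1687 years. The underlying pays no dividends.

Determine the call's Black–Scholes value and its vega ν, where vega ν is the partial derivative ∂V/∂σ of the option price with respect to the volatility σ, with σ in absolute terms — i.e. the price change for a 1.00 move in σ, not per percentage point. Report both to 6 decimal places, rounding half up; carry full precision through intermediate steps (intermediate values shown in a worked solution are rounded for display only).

price = 15.533686
ν = 28.170768

σ√T = 0.5687·√2.1687 = 0.837496
d₁ = (ln(S/K) + (r+σ²/2)T) / (σ√T) = (ln(50.95/63.08) + (0.0713+0.5687²/2)·2.1687) / 0.837496 = (-0.213559 + 0.505328) / 0.837496 = 0.348383
d₂ = d₁ − σ√T = 0.348383 − 0.837496 = -0.489114
e^{−rT} = e^{−0.0713·2.1687} = 0.856734
N(d₁) = 0.636224,  N(d₂) = 0.312381
Call price V = S·N(d₁) − K·e^{−rT}·N(d₂) = 32.415597 − 16.881911 = 15.533686
φ(d₁) = (1/√(2π))·e^{−d₁²/2} = 0.375452
ν = S·φ(d₁)·√T = 28.170768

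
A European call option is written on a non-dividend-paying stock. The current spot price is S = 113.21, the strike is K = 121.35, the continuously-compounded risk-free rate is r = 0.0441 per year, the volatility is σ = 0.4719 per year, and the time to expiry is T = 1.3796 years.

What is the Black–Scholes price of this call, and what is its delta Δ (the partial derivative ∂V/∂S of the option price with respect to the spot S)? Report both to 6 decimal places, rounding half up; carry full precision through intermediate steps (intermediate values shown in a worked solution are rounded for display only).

price = 24.337708
Δ = 0.603198

σ√T = 0.4719·√1.3796 = 0.554277
d₁ = (ln(S/K) + (r+σ²/2)T) / (σ√T) = (ln(113.21/121.35) + (0.0441+0.4719²/2)·1.3796) / 0.554277 = (-0.069434 + 0.214452) / 0.554277 = 0.261633
d₂ = d₁ − σ√T = 0.261633 − 0.554277 = -0.292643
e^{−rT} = e^{−0.0441·1.3796} = 0.940973
N(d₁) = 0.603198,  N(d₂) = 0.384897
Call price V = S·N(d₁) − K·e^{−rT}·N(d₂) = 68.288036 − 43.950328 = 24.337708
Δ = N(d₁) = 0.603198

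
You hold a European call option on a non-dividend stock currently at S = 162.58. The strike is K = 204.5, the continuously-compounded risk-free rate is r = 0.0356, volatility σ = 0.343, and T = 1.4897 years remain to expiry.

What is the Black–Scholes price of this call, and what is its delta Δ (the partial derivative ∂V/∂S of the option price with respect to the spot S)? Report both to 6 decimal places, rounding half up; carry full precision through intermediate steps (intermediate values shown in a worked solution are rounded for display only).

price = 16.415961
Δ = 0.416071

σ√T = 0.343·√1.4897 = 0.418643
d₁ = (ln(S/K) + (r+σ²/2)T) / (σ√T) = (ln(162.58/204.5) + (0.0356+0.343²/2)·1.4897) / 0.418643 = (-0.229398 + 0.140664) / 0.418643 = -0.211955
d₂ = d₁ − σ√T = -0.211955 − 0.418643 = -0.630598
e^{−rT} = e^{−0.0356·1.4897} = 0.948348
N(d₁) = 0.416071,  N(d₂) = 0.264152
Call price V = S·N(d₁) − K·e^{−rT}·N(d₂) = 67.644805 − 51.228844 = 16.415961
Δ = N(d₁) = 0.416071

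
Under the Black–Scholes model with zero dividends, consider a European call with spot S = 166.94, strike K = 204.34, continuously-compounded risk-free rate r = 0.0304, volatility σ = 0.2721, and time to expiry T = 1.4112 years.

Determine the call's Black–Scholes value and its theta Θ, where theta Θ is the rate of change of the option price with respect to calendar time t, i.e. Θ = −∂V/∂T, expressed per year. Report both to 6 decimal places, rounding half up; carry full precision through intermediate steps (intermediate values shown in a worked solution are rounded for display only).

price = 11.613471
Θ = -8.746877

σ√T = 0.2721·√1.4112 = 0.323238
d₁ = (ln(S/K) + (r+σ²/2)T) / (σ√T) = (ln(166.94/204.34) + (0.0304+0.2721²/2)·1.4112) / 0.323238 = (-0.202151 + 0.095142) / 0.323238 = -0.331052
d₂ = d₁ − σ√T = -0.331052 − 0.323238 = -0.654291
e^{−rT} = e^{−0.0304·1.4112} = 0.958007
N(d₁) = 0.370302,  N(d₂) = 0.256462
Call price V = S·N(d₁) − K·e^{−rT}·N(d₂) = 61.818290 − 50.204820 = 11.613471
φ(d₁) = (1/√(2π))·e^{−d₁²/2} = 0.377669
Θ = −S·φ(d₁)·σ/(2√T) − r·K·e^{−rT}·N(d₂) = −7.220651 − 1.526227 = -8.746877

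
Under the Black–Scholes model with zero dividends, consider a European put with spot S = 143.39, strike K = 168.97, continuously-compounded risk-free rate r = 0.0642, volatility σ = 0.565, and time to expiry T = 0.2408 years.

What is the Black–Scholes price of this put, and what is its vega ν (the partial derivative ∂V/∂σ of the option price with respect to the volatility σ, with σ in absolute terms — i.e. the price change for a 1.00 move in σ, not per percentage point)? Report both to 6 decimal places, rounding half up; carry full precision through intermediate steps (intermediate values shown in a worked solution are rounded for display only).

price = 30.948530
ν = 25.936713

σ√T = 0.565·√0.2408 = 0.277253
d₁ = (ln(S/K) + (r+σ²/2)T) / (σ√T) = (ln(143.39/168.97) + (0.0642+0.565²/2)·0.2408) / 0.277253 = (-0.164153 + 0.053894) / 0.277253 = -0.397683
d₂ = d₁ − σ√T = -0.397683 − 0.277253 = -0.674936
e^{−rT} = e^{−0.0642·0.2408} = 0.984660
N(−d₁) = 0.654568,  N(−d₂) = 0.750142
Put price V = K·e^{−rT}·N(−d₂) − S·N(−d₁) = 124.807050 − 93.858520 = 30.948530
φ(d₁) = (1/√(2π))·e^{−d₁²/2} = 0.368611
ν = S·φ(d₁)·√T = 25.936713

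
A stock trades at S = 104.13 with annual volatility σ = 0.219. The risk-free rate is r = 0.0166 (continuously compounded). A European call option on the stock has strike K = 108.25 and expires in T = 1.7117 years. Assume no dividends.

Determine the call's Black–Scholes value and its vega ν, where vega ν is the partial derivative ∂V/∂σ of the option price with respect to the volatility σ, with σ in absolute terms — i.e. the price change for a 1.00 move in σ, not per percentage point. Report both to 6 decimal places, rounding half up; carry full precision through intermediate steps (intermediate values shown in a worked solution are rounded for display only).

price = 11.388065
ν = 54.039778

σ√T = 0.219·√1.7117 = 0.286522
d₁ = (ln(S/K) + (r+σ²/2)T) / (σ√T) = (ln(104.13/108.25) + (0.0166+0.219²/2)·1.7117) / 0.286522 = (-0.038803 + 0.069462) / 0.286522 = 0.107002
d₂ = d₁ − σ√T = 0.107002 − 0.286522 = -0.179520
e^{−rT} = e^{−0.0166·1.7117} = 0.971986
N(d₁) = 0.542606,  N(d₂) = 0.428765
Call price V = S·N(d₁) − K·e^{−rT}·N(d₂) = 56.501590 − 45.113525 = 11.388065
φ(d₁) = (1/√(2π))·e^{−d₁²/2} = 0.396665
ν = S·φ(d₁)·√T = 54.039778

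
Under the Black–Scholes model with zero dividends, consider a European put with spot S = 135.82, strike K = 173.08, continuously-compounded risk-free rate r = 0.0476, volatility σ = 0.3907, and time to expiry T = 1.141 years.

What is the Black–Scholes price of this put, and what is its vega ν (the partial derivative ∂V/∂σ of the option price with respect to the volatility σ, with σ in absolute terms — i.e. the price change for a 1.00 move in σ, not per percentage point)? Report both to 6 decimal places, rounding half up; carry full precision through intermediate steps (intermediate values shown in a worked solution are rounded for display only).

price = 41.258700
ν = 56.207160

σ√T = 0.3907·√1.141 = 0.417336
d₁ = (ln(S/K) + (r+σ²/2)T) / (σ√T) = (ln(135.82/173.08) + (0.0476+0.3907²/2)·1.141) / 0.417336 = (-0.242423 + 0.141396) / 0.417336 = -0.242076
d₂ = d₁ − σ√T = -0.242076 − 0.417336 = -0.659412
e^{−rT} = e^{−0.0476·1.141} = 0.947137
N(−d₁) = 0.595639,  N(−d₂) = 0.745184
Put price V = K·e^{−rT}·N(−d₂) − S·N(−d₁) = 122.158425 − 80.899725 = 41.258700
φ(d₁) = (1/√(2π))·e^{−d₁²/2} = 0.387423
ν = S·φ(d₁)·√T = 56.207160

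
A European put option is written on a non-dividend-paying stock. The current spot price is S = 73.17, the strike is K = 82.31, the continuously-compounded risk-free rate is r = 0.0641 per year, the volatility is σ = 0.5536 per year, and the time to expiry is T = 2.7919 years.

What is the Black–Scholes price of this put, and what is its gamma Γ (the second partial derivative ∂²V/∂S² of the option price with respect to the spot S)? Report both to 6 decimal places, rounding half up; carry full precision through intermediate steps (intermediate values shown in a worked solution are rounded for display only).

price = 23.172455
Γ = 0.005125

σ√T = 0.5536·√2.7919 = 0.925009
d₁ = (ln(S/K) + (r+σ²/2)T) / (σ√T) = (ln(73.17/82.31) + (0.0641+0.5536²/2)·2.7919) / 0.925009 = (-0.117707 + 0.606782) / 0.925009 = 0.528724
d₂ = d₁ − σ√T = 0.528724 − 0.925009 = -0.396285
e^{−rT} = e^{−0.0641·2.7919} = 0.836139
N(−d₁) = 0.298498,  N(−d₂) = 0.654053
Put price V = K·e^{−rT}·N(−d₂) − S·N(−d₁) = 45.013585 − 21.841130 = 23.172455
φ(d₁) = (1/√(2π))·e^{−d₁²/2} = 0.346902
Γ = φ(d₁) / (S·σ·√T) = 0.005125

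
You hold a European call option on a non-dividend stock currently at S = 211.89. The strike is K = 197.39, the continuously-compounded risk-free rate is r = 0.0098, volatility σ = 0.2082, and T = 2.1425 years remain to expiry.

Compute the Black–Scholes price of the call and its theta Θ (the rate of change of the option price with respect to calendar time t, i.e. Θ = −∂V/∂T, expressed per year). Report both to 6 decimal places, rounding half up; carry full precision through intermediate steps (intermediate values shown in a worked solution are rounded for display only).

price = 34.933156
Θ = -6.482868

σ√T = 0.2082·√2.1425 = 0.304748
d₁ = (ln(S/K) + (r+σ²/2)T) / (σ√T) = (ln(211.89/197.39) + (0.0098+0.2082²/2)·2.1425) / 0.304748 = (0.070886 + 0.067432) / 0.304748 = 0.453876
d₂ = d₁ − σ√T = 0.453876 − 0.304748 = 0.149128
e^{−rT} = e^{−0.0098·2.1425} = 0.979222
N(d₁) = 0.675041,  N(d₂) = 0.559274
Call price V = S·N(d₁) − K·e^{−rT}·N(d₂) = 143.034465 − 108.101309 = 34.933156
φ(d₁) = (1/√(2π))·e^{−d₁²/2} = 0.359896
Θ = −S·φ(d₁)·σ/(2√T) − r·K·e^{−rT}·N(d₂) = −5.423475 − 1.059393 = -6.482868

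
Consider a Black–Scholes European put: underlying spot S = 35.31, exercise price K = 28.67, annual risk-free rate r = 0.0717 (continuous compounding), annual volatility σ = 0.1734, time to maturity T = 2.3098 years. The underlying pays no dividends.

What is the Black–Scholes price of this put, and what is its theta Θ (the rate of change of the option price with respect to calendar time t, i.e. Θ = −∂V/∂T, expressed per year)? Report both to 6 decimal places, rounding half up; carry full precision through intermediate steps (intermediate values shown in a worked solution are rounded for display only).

price = 0.269781
Θ = -0.068998

σ√T = 0.1734·√2.3098 = 0.263534
d₁ = (ln(S/K) + (r+σ²/2)T) / (σ√T) = (ln(35.31/28.67) + (0.0717+0.1734²/2)·2.3098) / 0.263534 = (0.208315 + 0.200338) / 0.263534 = 1.550665
d₂ = d₁ − σ√T = 1.550665 − 0.263534 = 1.287131
e^{−rT} = e^{−0.0717·2.3098} = 0.847374
N(−d₁) = 0.060491,  N(−d₂) = 0.099024
Put price V = K·e^{−rT}·N(−d₂) − S·N(−d₁) = 2.405718 − 2.135937 = 0.269781
φ(d₁) = (1/√(2π))·e^{−d₁²/2} = 0.119885
Θ = −S·φ(d₁)·σ/(2√T) + r·K·e^{−rT}·N(−d₂) = −0.241488 + 0.172490 = -0.068998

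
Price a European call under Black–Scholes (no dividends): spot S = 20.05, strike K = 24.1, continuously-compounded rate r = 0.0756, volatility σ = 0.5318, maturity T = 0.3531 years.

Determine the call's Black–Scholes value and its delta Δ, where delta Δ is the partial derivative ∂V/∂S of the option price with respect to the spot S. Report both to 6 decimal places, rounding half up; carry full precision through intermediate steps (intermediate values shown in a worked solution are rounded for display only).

σ√T = 0.5318·√0.3531 = 0.316007
d₁ = (ln(S/K) + (r+σ²/2)T) / (σ√T) = (ln(20.05/24.1) + (0.0756+0.5318²/2)·0.3531) / 0.316007 = (-0.183983 + 0.076625) / 0.316007 = -0.339733
d₂ = d₁ − σ√T = -0.339733 − 0.316007 = -0.655740
e^{−rT} = e^{−0.0756·0.3531} = 0.973659
N(d₁) = 0.367029,  N(d₂) = 0.255996
Call price V = S·N(d₁) − K·e^{−rT}·N(d₂) = 7.358930 − 6.006985 = 1.351946
Δ = N(d₁) = 0.367029

price = 1.351946
Δ = 0.367029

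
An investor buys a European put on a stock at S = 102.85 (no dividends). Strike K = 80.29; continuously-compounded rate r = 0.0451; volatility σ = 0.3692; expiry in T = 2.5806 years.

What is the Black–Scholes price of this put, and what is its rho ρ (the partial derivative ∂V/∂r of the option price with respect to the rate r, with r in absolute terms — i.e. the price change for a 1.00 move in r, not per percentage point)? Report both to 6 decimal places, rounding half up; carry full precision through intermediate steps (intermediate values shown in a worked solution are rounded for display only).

price = 8.189560
ρ = -69.262317

σ√T = 0.3692·√2.5806 = 0.593092
d₁ = (ln(S/K) + (r+σ²/2)T) / (σ√T) = (ln(102.85/80.29) + (0.0451+0.3692²/2)·2.5806) / 0.593092 = (0.247627 + 0.292264) / 0.593092 = 0.910298
d₂ = d₁ − σ√T = 0.910298 − 0.593092 = 0.317206
e^{−rT} = e^{−0.0451·2.5806} = 0.890132
N(−d₁) = 0.181333,  N(−d₂) = 0.375544
Put price V = K·e^{−rT}·N(−d₂) − S·N(−d₁) = 26.839617 − 18.650057 = 8.189560
ρ = −K·T·e^{−rT}·N(−d₂) = -69.262317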